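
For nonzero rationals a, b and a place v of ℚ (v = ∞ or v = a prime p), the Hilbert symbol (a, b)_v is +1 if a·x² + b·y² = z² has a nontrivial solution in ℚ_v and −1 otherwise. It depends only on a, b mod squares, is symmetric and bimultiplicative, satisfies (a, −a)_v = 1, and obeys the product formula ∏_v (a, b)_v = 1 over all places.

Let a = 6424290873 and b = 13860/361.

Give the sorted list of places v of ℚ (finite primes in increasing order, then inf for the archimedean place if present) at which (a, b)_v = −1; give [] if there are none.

Mod squares: a ≡ 273, b ≡ 385. Check v ∈ {∞, 2, 3, 5, 7, 11, 13, 19}.
v=2: v_2(a)=0, v_2(b)=2; units ≡ 1, 1 (mod 8); ε·ε+αω+βω = 0·0+0·0+2·0 ≡ 0  ⇒  (a,b)_2 = +1.
v=13: a=13^1·(≡6), b=13^0·(≡8) mod 13; (6|13)=-1, (8|13)=-1; (−1)^{1·0·6}·(-1)^0·(-1)^1 = -1.
v=19: a=19^0·(≡5), b=19^-2·(≡9) mod 19; (5|19)=+1, (9|19)=+1; (−1)^{0·-2·9}·(+1)^-2·(+1)^0 = +1.
v=3: a=3^5·(≡1), b=3^2·(≡1) mod 3; (1|3)=+1, (1|3)=+1; (−1)^{5·2·1}·(+1)^2·(+1)^5 = +1.
v=7: a=7^5·(≡4), b=7^1·(≡5) mod 7; (4|7)=+1, (5|7)=-1; (−1)^{5·1·3}·(+1)^1·(-1)^5 = +1.
v=∞: 273 > 0 and 385 > 0  ⇒  (a,b)_∞ = +1.
v=5: a=5^0·(≡3), b=5^1·(≡2) mod 5; (3|5)=-1, (2|5)=-1; (−1)^{0·1·2}·(-1)^1·(-1)^0 = -1.
v=11: a=11^2·(≡9), b=11^1·(≡8) mod 11; (9|11)=+1, (8|11)=-1; (−1)^{2·1·5}·(+1)^1·(-1)^2 = +1.
(273, 385 / ℚ) ramifies at {5, 13}: a division algebra.

[5, 13]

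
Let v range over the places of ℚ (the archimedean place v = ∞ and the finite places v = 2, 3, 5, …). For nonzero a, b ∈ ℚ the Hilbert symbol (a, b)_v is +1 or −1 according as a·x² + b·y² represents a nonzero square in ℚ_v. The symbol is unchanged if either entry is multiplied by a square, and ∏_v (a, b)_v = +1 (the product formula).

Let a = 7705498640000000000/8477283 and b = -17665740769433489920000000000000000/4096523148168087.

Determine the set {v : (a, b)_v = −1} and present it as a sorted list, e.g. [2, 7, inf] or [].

Mod squares: a ≡ 798, b ≡ -1771. Check v ∈ {∞, 2, 3, 5, 7, 11, 13, 17, 19, 23, 37, 41}.
v=19: a=19^1·(≡17), b=19^4·(≡15) mod 19; (17|19)=+1, (15|19)=-1; (−1)^{1·4·9}·(+1)^4·(-1)^1 = -1.
v=23: a=23^2·(≡4), b=23^3·(≡17) mod 23; (4|23)=+1, (17|23)=-1; (−1)^{2·3·11}·(+1)^3·(-1)^2 = +1.
v=2: v_2(a)=13, v_2(b)=24; units ≡ 7, 5 (mod 8); ε·ε+αω+βω = 1·0+13·1+24·0 ≡ 1  ⇒  (a,b)_2 = -1.
v=3: a=3^-1·(≡2), b=3^-6·(≡2) mod 3; (2|3)=-1, (2|3)=-1; (−1)^{-1·-6·1}·(-1)^-6·(-1)^-1 = -1.
v=11: a=11^0·(≡7), b=11^1·(≡4) mod 11; (7|11)=-1, (4|11)=+1; (−1)^{0·1·5}·(-1)^1·(+1)^0 = -1.
v=5: a=5^10·(≡2), b=5^16·(≡4) mod 5; (2|5)=-1, (4|5)=+1; (−1)^{10·16·2}·(-1)^16·(+1)^10 = +1.
v=∞: 798 > 0 and -1771 < 0  ⇒  (a,b)_∞ = +1.
v=41: a=41^-4·(≡29), b=41^-6·(≡36) mod 41; (29|41)=-1, (36|41)=+1; (−1)^{-4·-6·20}·(-1)^-6·(+1)^-4 = +1.
v=13: a=13^0·(≡2), b=13^-2·(≡3) mod 13; (2|13)=-1, (3|13)=+1; (−1)^{0·-2·6}·(-1)^-2·(+1)^0 = +1.
v=17: a=17^0·(≡13), b=17^2·(≡7) mod 17; (13|17)=+1, (7|17)=-1; (−1)^{0·2·8}·(+1)^2·(-1)^0 = +1.
v=37: a=37^2·(≡36), b=37^2·(≡29) mod 37; (36|37)=+1, (29|37)=-1; (−1)^{2·2·18}·(+1)^2·(-1)^2 = +1.
v=7: a=7^1·(≡4), b=7^-1·(≡5) mod 7; (4|7)=+1, (5|7)=-1; (−1)^{1·-1·3}·(+1)^-1·(-1)^1 = +1.
|Ram(798, -1771)| = 4, even; anisotropic at {2, 3, 11, 19}.

[2, 3, 11, 19]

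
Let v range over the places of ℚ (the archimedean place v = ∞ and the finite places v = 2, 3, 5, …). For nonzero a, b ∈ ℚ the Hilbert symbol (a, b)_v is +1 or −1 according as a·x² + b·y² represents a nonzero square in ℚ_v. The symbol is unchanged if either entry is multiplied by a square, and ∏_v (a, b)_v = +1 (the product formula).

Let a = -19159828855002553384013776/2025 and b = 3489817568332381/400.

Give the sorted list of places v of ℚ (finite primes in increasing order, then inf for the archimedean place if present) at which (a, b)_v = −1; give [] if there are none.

[11, 13, 19, 23]

Mod squares: a ≡ -7429, b ≡ 46189. Check v ∈ {∞, 2, 3, 5, 11, 13, 17, 19, 23, 37}.
v=3: a=3^-4·(≡2), b=3^0·(≡1) mod 3; (2|3)=-1, (1|3)=+1; (−1)^{-4·0·1}·(-1)^0·(+1)^-4 = +1.
v=37: a=37^2·(≡24), b=37^2·(≡8) mod 37; (24|37)=-1, (8|37)=-1; (−1)^{2·2·18}·(-1)^2·(-1)^2 = +1.
v=17: a=17^5·(≡12), b=17^3·(≡10) mod 17; (12|17)=-1, (10|17)=-1; (−1)^{5·3·8}·(-1)^3·(-1)^5 = +1.
v=13: a=13^2·(≡5), b=13^1·(≡3) mod 13; (5|13)=-1, (3|13)=+1; (−1)^{2·1·6}·(-1)^1·(+1)^2 = -1.
v=2: v_2(a)=4, v_2(b)=-4; units ≡ 3, 5 (mod 8); ε·ε+αω+βω = 1·0+4·1+-4·1 ≡ 0  ⇒  (a,b)_2 = +1.
v=19: a=19^5·(≡2), b=19^3·(≡12) mod 19; (2|19)=-1, (12|19)=-1; (−1)^{5·3·9}·(-1)^3·(-1)^5 = -1.
v=∞: -7429 < 0 and 46189 > 0  ⇒  (a,b)_∞ = +1.
v=23: a=23^3·(≡7), b=23^2·(≡22) mod 23; (7|23)=-1, (22|23)=-1; (−1)^{3·2·11}·(-1)^2·(-1)^3 = -1.
v=5: a=5^-2·(≡4), b=5^-2·(≡1) mod 5; (4|5)=+1, (1|5)=+1; (−1)^{-2·-2·2}·(+1)^-2·(+1)^-2 = +1.
v=11: a=11^2·(≡10), b=11^1·(≡6) mod 11; (10|11)=-1, (6|11)=-1; (−1)^{2·1·5}·(-1)^1·(-1)^2 = -1.
|Ram(-7429, 46189)| = 4, even; anisotropic at {11, 13, 19, 23}.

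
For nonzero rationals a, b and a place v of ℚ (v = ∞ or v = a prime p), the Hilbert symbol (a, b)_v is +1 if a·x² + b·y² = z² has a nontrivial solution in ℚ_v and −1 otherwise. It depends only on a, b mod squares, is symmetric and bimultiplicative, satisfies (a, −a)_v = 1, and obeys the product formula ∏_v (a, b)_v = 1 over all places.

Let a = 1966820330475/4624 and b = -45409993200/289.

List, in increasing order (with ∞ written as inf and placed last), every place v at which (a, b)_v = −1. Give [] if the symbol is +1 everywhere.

(a, b) ≡ (91, -143) mod (ℚ^×)²; places V = {2, 3, 5, 7, 11, 13, 17, ∞}.
(a,b)_17: α=-2, u≡11; β=-2, v≡7 (mod 17); (11|17)=-1, (7|17)=-1; sign (−1)^0·-1^-2·-1^-2 = +1.
(a,b)_5: α=2, u≡1; β=2, v≡3 (mod 5); (1|5)=+1, (3|5)=-1; sign (−1)^0·+1^2·-1^2 = +1.
(a,b)_3: α=10, u≡1; β=8, v≡1 (mod 3); (1|3)=+1, (1|3)=+1; sign (−1)^0·+1^8·+1^10 = +1.
(a,b)_13: α=1, u≡6; β=1, v≡6 (mod 13); (6|13)=-1, (6|13)=-1; sign (−1)^0·-1^1·-1^1 = +1.
(a,b)_11: α=4, u≡5; β=3, v≡5 (mod 11); (5|11)=+1, (5|11)=+1; sign (−1)^0·+1^3·+1^4 = +1.
(a,b)_7: α=1, u≡5; β=0, v≡1 (mod 7); (5|7)=-1, (1|7)=+1; sign (−1)^0·-1^0·+1^1 = +1.
(a,b)_2: α=-4, β=4; u≡3, v≡1 (mod 8); ε(u)ε(v)=1·0, αω(v)=-4·0, βω(u)=4·1; sum ≡ 0  ⇒  +1.
(a,b)_∞: sgn(91)=+, sgn(-143)=−, so +1.
Every local symbol is +1, so the conic 91·x² + -143·y² = z² has ℚ_v-points for all v and hence a ℚ-point; (a, b / ℚ) ≅ M_2(ℚ).

[]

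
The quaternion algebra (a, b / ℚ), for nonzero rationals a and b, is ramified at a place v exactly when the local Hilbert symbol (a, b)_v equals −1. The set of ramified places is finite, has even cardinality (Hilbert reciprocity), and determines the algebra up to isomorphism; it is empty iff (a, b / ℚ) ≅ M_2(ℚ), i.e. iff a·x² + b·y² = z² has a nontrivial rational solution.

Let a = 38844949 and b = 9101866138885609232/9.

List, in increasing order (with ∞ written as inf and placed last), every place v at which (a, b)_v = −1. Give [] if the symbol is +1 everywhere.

[17, 29]

(a, b) ≡ (46189, 377) mod (ℚ^×)²; places V = {2, 3, 11, 13, 17, 19, 29, ∞}.
(a,b)_11: α=1, u≡7; β=2, v≡1 (mod 11); (7|11)=-1, (1|11)=+1; sign (−1)^0·-1^2·+1^1 = +1.
(a,b)_3: α=0, u≡1; β=-2, v≡2 (mod 3); (1|3)=+1, (2|3)=-1; sign (−1)^0·+1^-2·-1^0 = +1.
(a,b)_19: α=1, u≡14; β=2, v≡6 (mod 19); (14|19)=-1, (6|19)=+1; sign (−1)^0·-1^2·+1^1 = +1.
(a,b)_∞: sgn(46189)=+, sgn(377)=+, so +1.
(a,b)_29: α=2, u≡21; β=5, v≡13 (mod 29); (21|29)=-1, (13|29)=+1; sign (−1)^0·-1^5·+1^2 = -1.
(a,b)_13: α=1, u≡10; β=3, v≡9 (mod 13); (10|13)=+1, (9|13)=+1; sign (−1)^0·+1^3·+1^1 = +1.
(a,b)_17: α=1, u≡10; β=2, v≡12 (mod 17); (10|17)=-1, (12|17)=-1; sign (−1)^0·-1^2·-1^1 = -1.
(a,b)_2: α=0, β=4; u≡5, v≡1 (mod 8); ε(u)ε(v)=0·0, αω(v)=0·0, βω(u)=4·1; sum ≡ 0  ⇒  +1.
Ram(46189, 377) = {17, 29}; no ℚ_17-point on the conic.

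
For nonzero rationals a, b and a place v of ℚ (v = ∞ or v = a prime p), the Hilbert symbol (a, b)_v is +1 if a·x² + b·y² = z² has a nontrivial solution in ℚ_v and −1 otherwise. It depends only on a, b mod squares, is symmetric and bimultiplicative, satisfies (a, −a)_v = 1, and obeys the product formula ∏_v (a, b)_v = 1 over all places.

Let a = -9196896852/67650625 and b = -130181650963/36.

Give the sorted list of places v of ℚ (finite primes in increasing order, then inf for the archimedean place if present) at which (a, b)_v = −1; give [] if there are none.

Mod squares: a ≡ -13, b ≡ -320827. Check v ∈ {∞, 2, 3, 5, 7, 11, 13, 23, 29, 31, 37, 47}.
v=31: a=31^2·(≡18), b=31^0·(≡15) mod 31; (18|31)=+1, (15|31)=-1; (−1)^{2·0·15}·(+1)^0·(-1)^2 = +1.
v=11: a=11^2·(≡4), b=11^0·(≡7) mod 11; (4|11)=+1, (7|11)=-1; (−1)^{2·0·5}·(+1)^0·(-1)^2 = +1.
v=7: a=7^-2·(≡4), b=7^4·(≡4) mod 7; (4|7)=+1, (4|7)=+1; (−1)^{-2·4·3}·(+1)^4·(+1)^-2 = +1.
v=37: a=37^0·(≡23), b=37^1·(≡18) mod 37; (23|37)=-1, (18|37)=-1; (−1)^{0·1·18}·(-1)^1·(-1)^0 = -1.
v=5: a=5^-4·(≡3), b=5^0·(≡2) mod 5; (3|5)=-1, (2|5)=-1; (−1)^{-4·0·2}·(-1)^0·(-1)^-4 = +1.
v=13: a=13^3·(≡9), b=13^3·(≡2) mod 13; (9|13)=+1, (2|13)=-1; (−1)^{3·3·6}·(+1)^3·(-1)^3 = -1.
v=2: v_2(a)=2, v_2(b)=-2; units ≡ 3, 5 (mod 8); ε·ε+αω+βω = 1·0+2·1+-2·1 ≡ 0  ⇒  (a,b)_2 = +1.
v=∞: -13 < 0 and -320827 < 0  ⇒  (a,b)_∞ = -1.
v=3: a=3^2·(≡2), b=3^-2·(≡2) mod 3; (2|3)=-1, (2|3)=-1; (−1)^{2·-2·1}·(-1)^-2·(-1)^2 = +1.
v=29: a=29^0·(≡22), b=29^1·(≡27) mod 29; (22|29)=+1, (27|29)=-1; (−1)^{0·1·14}·(+1)^1·(-1)^0 = +1.
v=23: a=23^0·(≡22), b=23^1·(≡1) mod 23; (22|23)=-1, (1|23)=+1; (−1)^{0·1·11}·(-1)^1·(+1)^0 = -1.
v=47: a=47^-2·(≡6), b=47^0·(≡21) mod 47; (6|47)=+1, (21|47)=+1; (−1)^{-2·0·23}·(+1)^0·(+1)^-2 = +1.
(-13, -320827 / ℚ) ramifies at {13, 23, 37, ∞}: a division algebra.

[13, 23, 37, inf]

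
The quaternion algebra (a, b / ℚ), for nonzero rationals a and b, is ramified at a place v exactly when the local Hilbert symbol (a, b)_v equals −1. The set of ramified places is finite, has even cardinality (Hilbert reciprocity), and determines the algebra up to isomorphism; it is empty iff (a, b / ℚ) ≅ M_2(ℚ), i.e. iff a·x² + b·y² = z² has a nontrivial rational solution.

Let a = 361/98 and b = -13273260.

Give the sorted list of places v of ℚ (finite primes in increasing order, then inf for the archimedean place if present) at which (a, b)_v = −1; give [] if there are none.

(a, b) ≡ (2, -19635) mod (ℚ^×)²; places V = {2, 3, 5, 7, 11, 13, 17, 19, ∞}.
(a,b)_3: α=0, u≡2; β=1, v≡1 (mod 3); (2|3)=-1, (1|3)=+1; sign (−1)^0·-1^1·+1^0 = -1.
(a,b)_11: α=0, u≡2; β=1, v≡7 (mod 11); (2|11)=-1, (7|11)=-1; sign (−1)^0·-1^1·-1^0 = -1.
(a,b)_17: α=0, u≡16; β=1, v≡13 (mod 17); (16|17)=+1, (13|17)=+1; sign (−1)^0·+1^1·+1^0 = +1.
(a,b)_∞: sgn(2)=+, sgn(-19635)=−, so +1.
(a,b)_13: α=0, u≡7; β=2, v≡6 (mod 13); (7|13)=-1, (6|13)=-1; sign (−1)^0·-1^2·-1^0 = +1.
(a,b)_19: α=2, u≡13; β=0, v≡7 (mod 19); (13|19)=-1, (7|19)=+1; sign (−1)^0·-1^0·+1^2 = +1.
(a,b)_5: α=0, u≡2; β=1, v≡3 (mod 5); (2|5)=-1, (3|5)=-1; sign (−1)^0·-1^1·-1^0 = -1.
(a,b)_2: α=-1, β=2; u≡1, v≡5 (mod 8); ε(u)ε(v)=0·0, αω(v)=-1·1, βω(u)=2·0; sum ≡ 1  ⇒  -1.
(a,b)_7: α=-2, u≡2; β=1, v≡1 (mod 7); (2|7)=+1, (1|7)=+1; sign (−1)^0·+1^1·+1^-2 = +1.
|Ram(2, -19635)| = 4, even; anisotropic at {2, 3, 5, 11}.

[2, 3, 5, 11]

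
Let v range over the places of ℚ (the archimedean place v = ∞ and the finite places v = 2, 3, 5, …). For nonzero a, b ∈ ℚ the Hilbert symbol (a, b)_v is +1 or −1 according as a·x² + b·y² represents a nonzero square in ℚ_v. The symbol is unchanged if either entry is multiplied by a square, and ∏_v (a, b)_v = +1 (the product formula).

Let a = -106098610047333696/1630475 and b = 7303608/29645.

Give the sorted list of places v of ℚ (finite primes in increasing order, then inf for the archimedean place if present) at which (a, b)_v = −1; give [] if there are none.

Mod squares: a ≡ -2431, b ≡ 390. Check v ∈ {∞, 2, 3, 5, 7, 11, 13, 17}.
v=7: a=7^-2·(≡3), b=7^-2·(≡6) mod 7; (3|7)=-1, (6|7)=-1; (−1)^{-2·-2·3}·(-1)^-2·(-1)^-2 = +1.
v=13: a=13^3·(≡5), b=13^1·(≡12) mod 13; (5|13)=-1, (12|13)=+1; (−1)^{3·1·6}·(-1)^1·(+1)^3 = -1.
v=3: a=3^12·(≡2), b=3^5·(≡1) mod 3; (2|3)=-1, (1|3)=+1; (−1)^{12·5·1}·(-1)^5·(+1)^12 = -1.
v=17: a=17^5·(≡6), b=17^2·(≡8) mod 17; (6|17)=-1, (8|17)=+1; (−1)^{5·2·8}·(-1)^2·(+1)^5 = +1.
v=11: a=11^-3·(≡8), b=11^-2·(≡5) mod 11; (8|11)=-1, (5|11)=+1; (−1)^{-3·-2·5}·(-1)^-2·(+1)^-3 = +1.
v=∞: -2431 < 0 and 390 > 0  ⇒  (a,b)_∞ = +1.
v=2: v_2(a)=6, v_2(b)=3; units ≡ 1, 3 (mod 8); ε·ε+αω+βω = 0·1+6·1+3·0 ≡ 0  ⇒  (a,b)_2 = +1.
v=5: a=5^-2·(≡1), b=5^-1·(≡2) mod 5; (1|5)=+1, (2|5)=-1; (−1)^{-2·-1·2}·(+1)^-1·(-1)^-2 = +1.
(-2431, 390 / ℚ) ramifies at {3, 13}: a division algebra.

[3, 13]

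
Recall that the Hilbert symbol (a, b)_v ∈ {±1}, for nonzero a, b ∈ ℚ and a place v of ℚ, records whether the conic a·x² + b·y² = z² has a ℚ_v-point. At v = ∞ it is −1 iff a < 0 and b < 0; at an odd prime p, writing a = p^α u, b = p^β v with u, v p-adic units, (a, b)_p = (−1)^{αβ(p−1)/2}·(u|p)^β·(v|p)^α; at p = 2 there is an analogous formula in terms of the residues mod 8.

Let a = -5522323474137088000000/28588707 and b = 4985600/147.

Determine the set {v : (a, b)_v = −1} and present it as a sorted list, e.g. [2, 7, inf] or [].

[3, 19, 23, 31]

Mod squares: a ≡ -1666281, b ≡ 2337. Check v ∈ {∞, 2, 3, 5, 7, 19, 23, 31, 41}.
v=2: v_2(a)=20, v_2(b)=8; units ≡ 7, 1 (mod 8); ε·ε+αω+βω = 1·0+20·0+8·0 ≡ 0  ⇒  (a,b)_2 = +1.
v=41: a=41^3·(≡21), b=41^1·(≡10) mod 41; (21|41)=+1, (10|41)=+1; (−1)^{3·1·20}·(+1)^1·(+1)^3 = +1.
v=23: a=23^1·(≡3), b=23^0·(≡21) mod 23; (3|23)=+1, (21|23)=-1; (−1)^{1·0·11}·(+1)^0·(-1)^1 = -1.
v=3: a=3^-5·(≡2), b=3^-1·(≡2) mod 3; (2|3)=-1, (2|3)=-1; (−1)^{-5·-1·1}·(-1)^-1·(-1)^-5 = -1.
v=31: a=31^1·(≡24), b=31^0·(≡24) mod 31; (24|31)=-1, (24|31)=-1; (−1)^{1·0·15}·(-1)^0·(-1)^1 = -1.
v=7: a=7^-6·(≡5), b=7^-2·(≡6) mod 7; (5|7)=-1, (6|7)=-1; (−1)^{-6·-2·3}·(-1)^-2·(-1)^-6 = +1.
v=5: a=5^6·(≡4), b=5^2·(≡2) mod 5; (4|5)=+1, (2|5)=-1; (−1)^{6·2·2}·(+1)^2·(-1)^6 = +1.
v=19: a=19^3·(≡9), b=19^1·(≡17) mod 19; (9|19)=+1, (17|19)=+1; (−1)^{3·1·9}·(+1)^1·(+1)^3 = -1.
v=∞: -1666281 < 0 and 2337 > 0  ⇒  (a,b)_∞ = +1.
(-1666281, 2337 / ℚ) ramifies at {3, 19, 23, 31}: a division algebra.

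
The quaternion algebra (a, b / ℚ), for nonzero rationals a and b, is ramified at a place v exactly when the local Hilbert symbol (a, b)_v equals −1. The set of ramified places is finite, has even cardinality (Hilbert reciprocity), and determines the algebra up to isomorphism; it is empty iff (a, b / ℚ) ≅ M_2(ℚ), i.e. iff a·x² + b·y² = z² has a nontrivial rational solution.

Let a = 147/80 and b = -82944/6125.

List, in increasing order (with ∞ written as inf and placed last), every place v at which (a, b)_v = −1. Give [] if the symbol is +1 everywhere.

[2, 5]

(a, b) ≡ (15, -5) mod (ℚ^×)²; places V = {2, 3, 5, 7, ∞}.
(a,b)_3: α=1, u≡2; β=4, v≡1 (mod 3); (2|3)=-1, (1|3)=+1; sign (−1)^0·-1^4·+1^1 = +1.
(a,b)_2: α=-4, β=10; u≡7, v≡3 (mod 8); ε(u)ε(v)=1·1, αω(v)=-4·1, βω(u)=10·0; sum ≡ 1  ⇒  -1.
(a,b)_5: α=-1, u≡2; β=-3, v≡4 (mod 5); (2|5)=-1, (4|5)=+1; sign (−1)^0·-1^-3·+1^-1 = -1.
(a,b)_7: α=2, u≡1; β=-2, v≡1 (mod 7); (1|7)=+1, (1|7)=+1; sign (−1)^0·+1^-2·+1^2 = +1.
(a,b)_∞: sgn(15)=+, sgn(-5)=−, so +1.
(15, -5 / ℚ) ramifies at {2, 5}: a division algebra.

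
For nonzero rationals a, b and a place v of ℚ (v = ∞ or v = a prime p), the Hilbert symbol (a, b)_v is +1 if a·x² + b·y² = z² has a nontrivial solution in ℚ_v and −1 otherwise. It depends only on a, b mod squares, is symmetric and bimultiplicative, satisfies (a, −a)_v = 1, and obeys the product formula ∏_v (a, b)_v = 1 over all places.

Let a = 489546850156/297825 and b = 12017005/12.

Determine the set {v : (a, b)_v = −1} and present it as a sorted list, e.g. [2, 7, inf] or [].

(a, b) ≡ (3003, 15015) mod (ℚ^×)²; places V = {2, 3, 5, 7, 11, 13, 19, 31, ∞}.
(a,b)_13: α=5, u≡4; β=1, v≡6 (mod 13); (4|13)=+1, (6|13)=-1; sign (−1)^0·+1^1·-1^5 = -1.
(a,b)_31: α=2, u≡6; β=0, v≡6 (mod 31); (6|31)=-1, (6|31)=-1; sign (−1)^0·-1^0·-1^2 = +1.
(a,b)_19: α=-2, u≡1; β=0, v≡11 (mod 19); (1|19)=+1, (11|19)=+1; sign (−1)^0·+1^0·+1^-2 = +1.
(a,b)_5: α=-2, u≡2; β=1, v≡3 (mod 5); (2|5)=-1, (3|5)=-1; sign (−1)^0·-1^1·-1^-2 = -1.
(a,b)_3: α=-1, u≡2; β=-1, v≡1 (mod 3); (2|3)=-1, (1|3)=+1; sign (−1)^1·-1^-1·+1^-1 = +1.
(a,b)_7: α=3, u≡2; β=5, v≡3 (mod 7); (2|7)=+1, (3|7)=-1; sign (−1)^1·+1^5·-1^3 = +1.
(a,b)_11: α=-1, u≡3; β=1, v≡1 (mod 11); (3|11)=+1, (1|11)=+1; sign (−1)^1·+1^1·+1^-1 = -1.
(a,b)_∞: sgn(3003)=+, sgn(15015)=+, so +1.
(a,b)_2: α=2, β=-2; u≡3, v≡7 (mod 8); ε(u)ε(v)=1·1, αω(v)=2·0, βω(u)=-2·1; sum ≡ 1  ⇒  -1.
Ram(3003, 15015) = {2, 5, 11, 13}; no ℚ_2-point on the conic.

[2, 5, 11, 13]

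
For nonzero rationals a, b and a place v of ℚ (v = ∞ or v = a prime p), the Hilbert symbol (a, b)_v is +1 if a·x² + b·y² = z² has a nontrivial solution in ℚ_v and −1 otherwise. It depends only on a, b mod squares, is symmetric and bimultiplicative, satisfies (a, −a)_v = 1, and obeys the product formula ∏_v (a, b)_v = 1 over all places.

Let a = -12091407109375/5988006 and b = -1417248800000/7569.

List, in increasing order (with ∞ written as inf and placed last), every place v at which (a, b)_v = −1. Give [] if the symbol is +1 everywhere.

[11, inf]

Mod squares: a ≡ -330, b ≡ -5. Check v ∈ {∞, 2, 3, 5, 11, 29, 31, 37}.
v=∞: -330 < 0 and -5 < 0  ⇒  (a,b)_∞ = -1.
v=11: a=11^5·(≡5), b=11^6·(≡8) mod 11; (5|11)=+1, (8|11)=-1; (−1)^{5·6·5}·(+1)^6·(-1)^5 = -1.
v=37: a=37^-2·(≡33), b=37^0·(≡13) mod 37; (33|37)=+1, (13|37)=-1; (−1)^{-2·0·18}·(+1)^0·(-1)^-2 = +1.
v=31: a=31^2·(≡29), b=31^0·(≡26) mod 31; (29|31)=-1, (26|31)=-1; (−1)^{2·0·15}·(-1)^0·(-1)^2 = +1.
v=5: a=5^7·(≡4), b=5^5·(≡1) mod 5; (4|5)=+1, (1|5)=+1; (−1)^{7·5·2}·(+1)^5·(+1)^7 = +1.
v=3: a=3^-7·(≡1), b=3^-2·(≡1) mod 3; (1|3)=+1, (1|3)=+1; (−1)^{-7·-2·1}·(+1)^-2·(+1)^-7 = +1.
v=29: a=29^0·(≡2), b=29^-2·(≡23) mod 29; (2|29)=-1, (23|29)=+1; (−1)^{0·-2·14}·(-1)^-2·(+1)^0 = +1.
v=2: v_2(a)=-1, v_2(b)=8; units ≡ 3, 3 (mod 8); ε·ε+αω+βω = 1·1+-1·1+8·1 ≡ 0  ⇒  (a,b)_2 = +1.
(-330, -5 / ℚ) ramifies at {11, ∞}: a division algebra.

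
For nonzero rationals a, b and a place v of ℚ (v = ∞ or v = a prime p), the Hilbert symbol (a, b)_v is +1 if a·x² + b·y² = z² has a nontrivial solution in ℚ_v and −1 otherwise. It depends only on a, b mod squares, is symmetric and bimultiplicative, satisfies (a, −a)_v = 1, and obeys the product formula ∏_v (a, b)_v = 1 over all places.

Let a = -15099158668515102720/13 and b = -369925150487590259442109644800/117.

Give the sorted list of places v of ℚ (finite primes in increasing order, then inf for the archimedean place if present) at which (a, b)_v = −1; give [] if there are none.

(a, b) ≡ (-239785, -7436429) mod (ℚ^×)²; places V = {2, 3, 5, 7, 11, 13, 17, 19, 23, 31, ∞}.
(a,b)_11: α=2, u≡9; β=3, v≡10 (mod 11); (9|11)=+1, (10|11)=-1; sign (−1)^0·+1^3·-1^2 = +1.
(a,b)_23: α=2, u≡13; β=3, v≡19 (mod 23); (13|23)=+1, (19|23)=-1; sign (−1)^0·+1^3·-1^2 = +1.
(a,b)_13: α=-1, u≡7; β=-1, v≡2 (mod 13); (7|13)=-1, (2|13)=-1; sign (−1)^0·-1^-1·-1^-1 = +1.
(a,b)_2: α=12, β=22; u≡7, v≡3 (mod 8); ε(u)ε(v)=1·1, αω(v)=12·1, βω(u)=22·0; sum ≡ 1  ⇒  -1.
(a,b)_19: α=2, u≡8; β=3, v≡9 (mod 19); (8|19)=-1, (9|19)=+1; sign (−1)^0·-1^3·+1^2 = -1.
(a,b)_∞: sgn(-239785)=−, sgn(-7436429)=−, so -1.
(a,b)_5: α=1, u≡2; β=2, v≡4 (mod 5); (2|5)=-1, (4|5)=+1; sign (−1)^0·-1^2·+1^1 = +1.
(a,b)_7: α=1, u≡6; β=1, v≡2 (mod 7); (6|7)=-1, (2|7)=+1; sign (−1)^1·-1^1·+1^1 = +1.
(a,b)_17: α=1, u≡3; β=3, v≡7 (mod 17); (3|17)=-1, (7|17)=-1; sign (−1)^0·-1^3·-1^1 = +1.
(a,b)_31: α=3, u≡17; β=4, v≡3 (mod 31); (17|31)=-1, (3|31)=-1; sign (−1)^0·-1^4·-1^3 = -1.
(a,b)_3: α=2, u≡2; β=-2, v≡1 (mod 3); (2|3)=-1, (1|3)=+1; sign (−1)^0·-1^-2·+1^2 = +1.
|Ram(-239785, -7436429)| = 4, even; anisotropic at {2, 19, 31, ∞}.

[2, 19, 31, inf]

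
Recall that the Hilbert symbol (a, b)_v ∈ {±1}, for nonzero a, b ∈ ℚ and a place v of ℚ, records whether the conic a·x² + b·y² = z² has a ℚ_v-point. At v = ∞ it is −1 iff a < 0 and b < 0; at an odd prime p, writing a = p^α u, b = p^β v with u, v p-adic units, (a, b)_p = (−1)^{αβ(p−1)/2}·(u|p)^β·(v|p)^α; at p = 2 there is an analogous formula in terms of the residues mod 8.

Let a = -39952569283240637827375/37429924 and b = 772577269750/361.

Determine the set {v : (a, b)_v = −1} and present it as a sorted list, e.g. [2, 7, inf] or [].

[5, 13]

Mod squares: a ≡ -3055, b ≡ 106931110. Check v ∈ {∞, 2, 5, 7, 11, 13, 17, 19, 23, 37, 43, 47}.
v=19: a=19^-2·(≡4), b=19^-2·(≡15) mod 19; (4|19)=+1, (15|19)=-1; (−1)^{-2·-2·9}·(+1)^-2·(-1)^-2 = +1.
v=5: a=5^3·(≡4), b=5^3·(≡3) mod 5; (4|5)=+1, (3|5)=-1; (−1)^{3·3·2}·(+1)^3·(-1)^3 = -1.
v=37: a=37^2·(≡1), b=37^1·(≡28) mod 37; (1|37)=+1, (28|37)=+1; (−1)^{2·1·18}·(+1)^1·(+1)^2 = +1.
v=43: a=43^2·(≡9), b=43^1·(≡30) mod 43; (9|43)=+1, (30|43)=-1; (−1)^{2·1·21}·(+1)^1·(-1)^2 = +1.
v=11: a=11^4·(≡9), b=11^1·(≡2) mod 11; (9|11)=+1, (2|11)=-1; (−1)^{4·1·5}·(+1)^1·(-1)^4 = +1.
v=17: a=17^4·(≡12), b=17^2·(≡10) mod 17; (12|17)=-1, (10|17)=-1; (−1)^{4·2·8}·(-1)^2·(-1)^4 = +1.
v=2: v_2(a)=-2, v_2(b)=1; units ≡ 1, 3 (mod 8); ε·ε+αω+βω = 0·1+-2·1+1·0 ≡ 0  ⇒  (a,b)_2 = +1.
v=47: a=47^1·(≡41), b=47^1·(≡4) mod 47; (41|47)=-1, (4|47)=+1; (−1)^{1·1·23}·(-1)^1·(+1)^1 = +1.
v=∞: -3055 < 0 and 106931110 > 0  ⇒  (a,b)_∞ = +1.
v=7: a=7^-2·(≡2), b=7^0·(≡5) mod 7; (2|7)=+1, (5|7)=-1; (−1)^{-2·0·3}·(+1)^0·(-1)^-2 = +1.
v=23: a=23^-2·(≡18), b=23^0·(≡3) mod 23; (18|23)=+1, (3|23)=+1; (−1)^{-2·0·11}·(+1)^0·(+1)^-2 = +1.
v=13: a=13^3·(≡1), b=13^1·(≡6) mod 13; (1|13)=+1, (6|13)=-1; (−1)^{3·1·6}·(+1)^1·(-1)^3 = -1.
|Ram(-3055, 106931110)| = 2, even; anisotropic at {5, 13}.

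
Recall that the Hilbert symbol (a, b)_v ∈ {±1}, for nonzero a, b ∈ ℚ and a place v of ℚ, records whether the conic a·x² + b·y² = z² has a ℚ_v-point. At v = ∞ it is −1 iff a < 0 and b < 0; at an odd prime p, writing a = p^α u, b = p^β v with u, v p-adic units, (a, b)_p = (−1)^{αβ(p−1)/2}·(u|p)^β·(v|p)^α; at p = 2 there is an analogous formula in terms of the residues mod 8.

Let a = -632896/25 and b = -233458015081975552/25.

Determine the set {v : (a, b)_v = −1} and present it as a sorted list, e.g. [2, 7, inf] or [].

Mod squares: a ≡ -9889, b ≡ -9325327. Check v ∈ {∞, 2, 5, 11, 23, 29, 31, 41}.
v=∞: -9889 < 0 and -9325327 < 0  ⇒  (a,b)_∞ = -1.
v=41: a=41^0·(≡32), b=41^1·(≡21) mod 41; (32|41)=+1, (21|41)=+1; (−1)^{0·1·20}·(+1)^1·(+1)^0 = +1.
v=11: a=11^1·(≡9), b=11^3·(≡7) mod 11; (9|11)=+1, (7|11)=-1; (−1)^{1·3·5}·(+1)^3·(-1)^1 = +1.
v=23: a=23^0·(≡9), b=23^1·(≡4) mod 23; (9|23)=+1, (4|23)=+1; (−1)^{0·1·11}·(+1)^1·(+1)^0 = +1.
v=31: a=31^1·(≡3), b=31^3·(≡19) mod 31; (3|31)=-1, (19|31)=+1; (−1)^{1·3·15}·(-1)^3·(+1)^1 = +1.
v=5: a=5^-2·(≡4), b=5^-2·(≡3) mod 5; (4|5)=+1, (3|5)=-1; (−1)^{-2·-2·2}·(+1)^-2·(-1)^-2 = +1.
v=2: v_2(a)=6, v_2(b)=8; units ≡ 7, 1 (mod 8); ε·ε+αω+βω = 1·0+6·0+8·0 ≡ 0  ⇒  (a,b)_2 = +1.
v=29: a=29^1·(≡4), b=29^3·(≡15) mod 29; (4|29)=+1, (15|29)=-1; (−1)^{1·3·14}·(+1)^3·(-1)^1 = -1.
(-9889, -9325327 / ℚ) ramifies at {29, ∞}: a division algebra.

[29, inf]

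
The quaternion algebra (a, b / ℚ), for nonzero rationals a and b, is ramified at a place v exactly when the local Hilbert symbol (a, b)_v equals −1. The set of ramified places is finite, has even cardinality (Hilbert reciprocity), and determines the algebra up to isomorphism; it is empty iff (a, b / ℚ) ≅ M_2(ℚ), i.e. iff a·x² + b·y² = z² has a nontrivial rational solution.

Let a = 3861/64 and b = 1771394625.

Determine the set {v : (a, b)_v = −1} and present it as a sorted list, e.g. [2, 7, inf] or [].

(a, b) ≡ (429, 385) mod (ℚ^×)²; places V = {2, 3, 5, 7, 11, 13, ∞}.
(a,b)_7: α=0, u≡4; β=1, v≡5 (mod 7); (4|7)=+1, (5|7)=-1; sign (−1)^0·+1^1·-1^0 = +1.
(a,b)_∞: sgn(429)=+, sgn(385)=+, so +1.
(a,b)_13: α=1, u≡2; β=2, v≡11 (mod 13); (2|13)=-1, (11|13)=-1; sign (−1)^0·-1^2·-1^1 = -1.
(a,b)_11: α=1, u≡6; β=3, v≡7 (mod 11); (6|11)=-1, (7|11)=-1; sign (−1)^1·-1^3·-1^1 = -1.
(a,b)_3: α=3, u≡2; β=2, v≡1 (mod 3); (2|3)=-1, (1|3)=+1; sign (−1)^0·-1^2·+1^3 = +1.
(a,b)_2: α=-6, β=0; u≡5, v≡1 (mod 8); ε(u)ε(v)=0·0, αω(v)=-6·0, βω(u)=0·1; sum ≡ 0  ⇒  +1.
(a,b)_5: α=0, u≡4; β=3, v≡2 (mod 5); (4|5)=+1, (2|5)=-1; sign (−1)^0·+1^3·-1^0 = +1.
(429, 385 / ℚ) ramifies at {11, 13}: a division algebra.

[11, 13]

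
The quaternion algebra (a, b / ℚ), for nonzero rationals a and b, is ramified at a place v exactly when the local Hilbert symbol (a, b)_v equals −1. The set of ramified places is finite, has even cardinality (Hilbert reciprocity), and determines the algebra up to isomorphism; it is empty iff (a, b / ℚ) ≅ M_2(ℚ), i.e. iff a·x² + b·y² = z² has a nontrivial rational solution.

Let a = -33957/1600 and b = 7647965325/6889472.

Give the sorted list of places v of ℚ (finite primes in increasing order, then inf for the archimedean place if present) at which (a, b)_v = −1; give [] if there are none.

[2, 7]

(a, b) ≡ (-77, 26) mod (ℚ^×)²; places V = {2, 3, 5, 7, 11, 13, 29, ∞}.
(a,b)_2: α=-6, β=-13; u≡3, v≡5 (mod 8); ε(u)ε(v)=1·0, αω(v)=-6·1, βω(u)=-13·1; sum ≡ 1  ⇒  -1.
(a,b)_∞: sgn(-77)=−, sgn(26)=+, so +1.
(a,b)_13: α=0, u≡12; β=1, v≡7 (mod 13); (12|13)=+1, (7|13)=-1; sign (−1)^0·+1^1·-1^0 = +1.
(a,b)_3: α=2, u≡1; β=4, v≡2 (mod 3); (1|3)=+1, (2|3)=-1; sign (−1)^0·+1^4·-1^2 = +1.
(a,b)_11: α=1, u≡3; β=2, v≡4 (mod 11); (3|11)=+1, (4|11)=+1; sign (−1)^0·+1^2·+1^1 = +1.
(a,b)_29: α=0, u≡12; β=-2, v≡15 (mod 29); (12|29)=-1, (15|29)=-1; sign (−1)^0·-1^-2·-1^0 = +1.
(a,b)_7: α=3, u≡5; β=4, v≡5 (mod 7); (5|7)=-1, (5|7)=-1; sign (−1)^0·-1^4·-1^3 = -1.
(a,b)_5: α=-2, u≡2; β=2, v≡4 (mod 5); (2|5)=-1, (4|5)=+1; sign (−1)^0·-1^2·+1^-2 = +1.
|Ram(-77, 26)| = 2, even; anisotropic at {2, 7}.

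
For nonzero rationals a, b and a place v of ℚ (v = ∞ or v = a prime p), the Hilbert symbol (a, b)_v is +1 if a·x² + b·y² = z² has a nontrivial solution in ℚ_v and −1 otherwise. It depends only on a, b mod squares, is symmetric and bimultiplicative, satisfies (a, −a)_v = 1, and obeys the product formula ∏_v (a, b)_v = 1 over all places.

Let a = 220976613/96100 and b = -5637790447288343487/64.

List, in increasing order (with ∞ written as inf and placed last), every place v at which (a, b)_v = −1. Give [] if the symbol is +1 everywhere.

[13, 23]

(a, b) ≡ (1677, -98032647) mod (ℚ^×)²; places V = {2, 3, 5, 11, 13, 19, 23, 31, 37, 43, 47, ∞}.
(a,b)_37: α=0, u≡3; β=1, v≡20 (mod 37); (3|37)=+1, (20|37)=-1; sign (−1)^0·+1^1·-1^0 = +1.
(a,b)_3: α=3, u≡1; β=3, v≡2 (mod 3); (1|3)=+1, (2|3)=-1; sign (−1)^1·+1^3·-1^3 = +1.
(a,b)_2: α=-2, β=-6; u≡5, v≡1 (mod 8); ε(u)ε(v)=0·0, αω(v)=-2·0, βω(u)=-6·1; sum ≡ 0  ⇒  +1.
(a,b)_19: α=0, u≡9; β=1, v≡18 (mod 19); (9|19)=+1, (18|19)=-1; sign (−1)^0·+1^1·-1^0 = +1.
(a,b)_31: α=-2, u≡17; β=0, v≡11 (mod 31); (17|31)=-1, (11|31)=-1; sign (−1)^0·-1^0·-1^-2 = +1.
(a,b)_43: α=1, u≡5; β=3, v≡14 (mod 43); (5|43)=-1, (14|43)=+1; sign (−1)^1·-1^3·+1^1 = +1.
(a,b)_11: α=4, u≡3; β=2, v≡10 (mod 11); (3|11)=+1, (10|11)=-1; sign (−1)^0·+1^2·-1^4 = +1.
(a,b)_13: α=1, u≡3; β=4, v≡5 (mod 13); (3|13)=+1, (5|13)=-1; sign (−1)^0·+1^4·-1^1 = -1.
(a,b)_47: α=0, u≡28; β=1, v≡16 (mod 47); (28|47)=+1, (16|47)=+1; sign (−1)^0·+1^1·+1^0 = +1.
(a,b)_23: α=0, u≡7; β=1, v≡6 (mod 23); (7|23)=-1, (6|23)=+1; sign (−1)^0·-1^1·+1^0 = -1.
(a,b)_∞: sgn(1677)=+, sgn(-98032647)=−, so +1.
(a,b)_5: α=-2, u≡2; β=0, v≡2 (mod 5); (2|5)=-1, (2|5)=-1; sign (−1)^0·-1^0·-1^-2 = +1.
Ram(1677, -98032647) = {13, 23}; no ℚ_13-point on the conic.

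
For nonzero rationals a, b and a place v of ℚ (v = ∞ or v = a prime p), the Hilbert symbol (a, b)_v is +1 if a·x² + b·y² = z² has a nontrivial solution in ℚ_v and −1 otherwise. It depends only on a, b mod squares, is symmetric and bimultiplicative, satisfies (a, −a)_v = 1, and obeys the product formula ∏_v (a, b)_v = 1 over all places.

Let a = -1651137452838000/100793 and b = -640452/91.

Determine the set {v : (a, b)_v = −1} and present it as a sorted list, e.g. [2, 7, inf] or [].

[3, 5, 19, inf]

Mod squares: a ≡ -1615, b ≡ -5187. Check v ∈ {∞, 2, 3, 5, 7, 11, 13, 17, 19, 23, 53}.
v=19: a=19^3·(≡8), b=19^1·(≡10) mod 19; (8|19)=-1, (10|19)=-1; (−1)^{3·1·9}·(-1)^1·(-1)^3 = -1.
v=53: a=53^2·(≡7), b=53^2·(≡47) mod 53; (7|53)=+1, (47|53)=+1; (−1)^{2·2·26}·(+1)^2·(+1)^2 = +1.
v=13: a=13^0·(≡4), b=13^-1·(≡12) mod 13; (4|13)=+1, (12|13)=+1; (−1)^{0·-1·6}·(+1)^-1·(+1)^0 = +1.
v=5: a=5^3·(≡2), b=5^0·(≡3) mod 5; (2|5)=-1, (3|5)=-1; (−1)^{3·0·2}·(-1)^0·(-1)^3 = -1.
v=3: a=3^4·(≡2), b=3^1·(≡2) mod 3; (2|3)=-1, (2|3)=-1; (−1)^{4·1·1}·(-1)^1·(-1)^4 = -1.
v=7: a=7^-2·(≡1), b=7^-1·(≡1) mod 7; (1|7)=+1, (1|7)=+1; (−1)^{-2·-1·3}·(+1)^-1·(+1)^-2 = +1.
v=11: a=11^-2·(≡2), b=11^0·(≡4) mod 11; (2|11)=-1, (4|11)=+1; (−1)^{-2·0·5}·(-1)^0·(+1)^-2 = +1.
v=23: a=23^2·(≡6), b=23^0·(≡17) mod 23; (6|23)=+1, (17|23)=-1; (−1)^{2·0·11}·(+1)^0·(-1)^2 = +1.
v=∞: -1615 < 0 and -5187 < 0  ⇒  (a,b)_∞ = -1.
v=17: a=17^-1·(≡10), b=17^0·(≡1) mod 17; (10|17)=-1, (1|17)=+1; (−1)^{-1·0·8}·(-1)^0·(+1)^-1 = +1.
v=2: v_2(a)=4, v_2(b)=2; units ≡ 1, 5 (mod 8); ε·ε+αω+βω = 0·0+4·1+2·0 ≡ 0  ⇒  (a,b)_2 = +1.
Ram(-1615, -5187) = {3, 5, 19, ∞}; no ℚ_3-point on the conic.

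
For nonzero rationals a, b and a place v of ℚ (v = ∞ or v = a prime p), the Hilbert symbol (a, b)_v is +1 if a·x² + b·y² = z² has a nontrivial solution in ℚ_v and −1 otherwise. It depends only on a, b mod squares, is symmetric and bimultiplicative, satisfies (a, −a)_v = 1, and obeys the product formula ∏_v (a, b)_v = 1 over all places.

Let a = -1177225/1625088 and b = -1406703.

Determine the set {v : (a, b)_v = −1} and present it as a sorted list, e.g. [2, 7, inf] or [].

(a, b) ≡ (-3, -1406703) mod (ℚ^×)²; places V = {2, 3, 5, 7, 19, 23, 29, 31, 37, ∞}.
(a,b)_7: α=2, u≡2; β=0, v≡3 (mod 7); (2|7)=+1, (3|7)=-1; sign (−1)^0·+1^0·-1^2 = +1.
(a,b)_37: α=0, u≡34; β=1, v≡17 (mod 37); (34|37)=+1, (17|37)=-1; sign (−1)^0·+1^1·-1^0 = +1.
(a,b)_19: α=0, u≡4; β=1, v≡6 (mod 19); (4|19)=+1, (6|19)=+1; sign (−1)^0·+1^1·+1^0 = +1.
(a,b)_31: α=2, u≡18; β=0, v≡15 (mod 31); (18|31)=+1, (15|31)=-1; sign (−1)^0·+1^0·-1^2 = +1.
(a,b)_3: α=-1, u≡2; β=1, v≡2 (mod 3); (2|3)=-1, (2|3)=-1; sign (−1)^1·-1^1·-1^-1 = -1.
(a,b)_∞: sgn(-3)=−, sgn(-1406703)=−, so -1.
(a,b)_2: α=-10, β=0; u≡5, v≡1 (mod 8); ε(u)ε(v)=0·0, αω(v)=-10·0, βω(u)=0·1; sum ≡ 0  ⇒  +1.
(a,b)_29: α=0, u≡2; β=1, v≡10 (mod 29); (2|29)=-1, (10|29)=-1; sign (−1)^0·-1^1·-1^0 = -1.
(a,b)_5: α=2, u≡2; β=0, v≡2 (mod 5); (2|5)=-1, (2|5)=-1; sign (−1)^0·-1^0·-1^2 = +1.
(a,b)_23: α=-2, u≡20; β=1, v≡19 (mod 23); (20|23)=-1, (19|23)=-1; sign (−1)^0·-1^1·-1^-2 = -1.
|Ram(-3, -1406703)| = 4, even; anisotropic at {3, 23, 29, ∞}.

[3, 23, 29, inf]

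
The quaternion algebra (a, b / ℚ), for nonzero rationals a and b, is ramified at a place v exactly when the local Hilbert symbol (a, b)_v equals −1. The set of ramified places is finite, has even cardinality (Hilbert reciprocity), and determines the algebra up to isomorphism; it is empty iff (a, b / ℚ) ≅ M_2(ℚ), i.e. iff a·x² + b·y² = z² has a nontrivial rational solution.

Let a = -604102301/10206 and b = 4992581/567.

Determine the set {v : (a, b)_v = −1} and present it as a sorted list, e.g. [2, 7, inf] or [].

[2, 11]

Mod squares: a ≡ -4774, b ≡ 2387. Check v ∈ {∞, 2, 3, 7, 11, 31}.
v=3: a=3^-6·(≡2), b=3^-4·(≡2) mod 3; (2|3)=-1, (2|3)=-1; (−1)^{-6·-4·1}·(-1)^-4·(-1)^-6 = +1.
v=31: a=31^1·(≡7), b=31^1·(≡11) mod 31; (7|31)=+1, (11|31)=-1; (−1)^{1·1·15}·(+1)^1·(-1)^1 = +1.
v=11: a=11^7·(≡10), b=11^5·(≡7) mod 11; (10|11)=-1, (7|11)=-1; (−1)^{7·5·5}·(-1)^5·(-1)^7 = -1.
v=2: v_2(a)=-1, v_2(b)=0; units ≡ 5, 3 (mod 8); ε·ε+αω+βω = 0·1+-1·1+0·1 ≡ 1  ⇒  (a,b)_2 = -1.
v=∞: -4774 < 0 and 2387 > 0  ⇒  (a,b)_∞ = +1.
v=7: a=7^-1·(≡1), b=7^-1·(≡5) mod 7; (1|7)=+1, (5|7)=-1; (−1)^{-1·-1·3}·(+1)^-1·(-1)^-1 = +1.
Ram(-4774, 2387) = {2, 11}; no ℚ_2-point on the conic.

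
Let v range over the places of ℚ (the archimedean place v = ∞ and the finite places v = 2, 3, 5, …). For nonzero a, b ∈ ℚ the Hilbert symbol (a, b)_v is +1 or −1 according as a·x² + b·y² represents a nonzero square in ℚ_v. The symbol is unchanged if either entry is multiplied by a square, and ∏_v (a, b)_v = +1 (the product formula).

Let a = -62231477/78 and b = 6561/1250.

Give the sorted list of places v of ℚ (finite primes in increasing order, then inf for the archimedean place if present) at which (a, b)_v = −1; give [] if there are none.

(a, b) ≡ (-6006, 2) mod (ℚ^×)²; places V = {2, 3, 5, 7, 11, 13, 29, 31, ∞}.
(a,b)_∞: sgn(-6006)=−, sgn(2)=+, so +1.
(a,b)_29: α=2, u≡2; β=0, v≡12 (mod 29); (2|29)=-1, (12|29)=-1; sign (−1)^0·-1^0·-1^2 = +1.
(a,b)_13: α=-1, u≡5; β=0, v≡11 (mod 13); (5|13)=-1, (11|13)=-1; sign (−1)^0·-1^0·-1^-1 = -1.
(a,b)_11: α=1, u≡3; β=0, v≡7 (mod 11); (3|11)=+1, (7|11)=-1; sign (−1)^0·+1^0·-1^1 = -1.
(a,b)_2: α=-1, β=-1; u≡5, v≡1 (mod 8); ε(u)ε(v)=0·0, αω(v)=-1·0, βω(u)=-1·1; sum ≡ 1  ⇒  -1.
(a,b)_31: α=2, u≡4; β=0, v≡2 (mod 31); (4|31)=+1, (2|31)=+1; sign (−1)^0·+1^0·+1^2 = +1.
(a,b)_7: α=1, u≡6; β=0, v≡4 (mod 7); (6|7)=-1, (4|7)=+1; sign (−1)^0·-1^0·+1^1 = +1.
(a,b)_3: α=-1, u≡2; β=8, v≡2 (mod 3); (2|3)=-1, (2|3)=-1; sign (−1)^0·-1^8·-1^-1 = -1.
(a,b)_5: α=0, u≡1; β=-4, v≡3 (mod 5); (1|5)=+1, (3|5)=-1; sign (−1)^0·+1^-4·-1^0 = +1.
(-6006, 2 / ℚ) ramifies at {2, 3, 11, 13}: a division algebra.

[2, 3, 11, 13]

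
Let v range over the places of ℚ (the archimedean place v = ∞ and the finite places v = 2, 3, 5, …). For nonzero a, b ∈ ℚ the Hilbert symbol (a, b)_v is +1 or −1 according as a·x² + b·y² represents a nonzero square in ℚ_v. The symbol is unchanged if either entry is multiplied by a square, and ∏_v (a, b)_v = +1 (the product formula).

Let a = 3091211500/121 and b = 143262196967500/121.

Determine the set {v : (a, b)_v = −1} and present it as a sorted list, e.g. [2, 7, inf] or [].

Mod squares: a ≡ 58435, b ≡ 667. Check v ∈ {∞, 2, 5, 11, 13, 23, 29, 31}.
v=31: a=31^1·(≡28), b=31^2·(≡10) mod 31; (28|31)=+1, (10|31)=+1; (−1)^{1·2·15}·(+1)^2·(+1)^1 = +1.
v=5: a=5^3·(≡2), b=5^4·(≡3) mod 5; (2|5)=-1, (3|5)=-1; (−1)^{3·4·2}·(-1)^4·(-1)^3 = -1.
v=29: a=29^1·(≡17), b=29^1·(≡22) mod 29; (17|29)=-1, (22|29)=+1; (−1)^{1·1·14}·(-1)^1·(+1)^1 = -1.
v=23: a=23^2·(≡20), b=23^3·(≡4) mod 23; (20|23)=-1, (4|23)=+1; (−1)^{2·3·11}·(-1)^3·(+1)^2 = -1.
v=11: a=11^-2·(≡3), b=11^-2·(≡6) mod 11; (3|11)=+1, (6|11)=-1; (−1)^{-2·-2·5}·(+1)^-2·(-1)^-2 = +1.
v=∞: 58435 > 0 and 667 > 0  ⇒  (a,b)_∞ = +1.
v=13: a=13^1·(≡1), b=13^2·(≡3) mod 13; (1|13)=+1, (3|13)=+1; (−1)^{1·2·6}·(+1)^2·(+1)^1 = +1.
v=2: v_2(a)=2, v_2(b)=2; units ≡ 3, 3 (mod 8); ε·ε+αω+βω = 1·1+2·1+2·1 ≡ 1  ⇒  (a,b)_2 = -1.
|Ram(58435, 667)| = 4, even; anisotropic at {2, 5, 23, 29}.

[2, 5, 23, 29]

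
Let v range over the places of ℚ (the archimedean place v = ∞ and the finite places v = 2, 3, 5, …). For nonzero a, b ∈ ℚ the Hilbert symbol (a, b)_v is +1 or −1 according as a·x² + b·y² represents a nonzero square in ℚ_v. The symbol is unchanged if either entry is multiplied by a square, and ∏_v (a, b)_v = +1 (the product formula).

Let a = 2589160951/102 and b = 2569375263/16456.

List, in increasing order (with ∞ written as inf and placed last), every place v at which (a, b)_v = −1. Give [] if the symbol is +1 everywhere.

Mod squares: a ≡ 3162, b ≡ 287742. Check v ∈ {∞, 2, 3, 7, 11, 13, 17, 19, 29, 31, 37}.
v=37: a=37^2·(≡22), b=37^0·(≡26) mod 37; (22|37)=-1, (26|37)=+1; (−1)^{2·0·18}·(-1)^0·(+1)^2 = +1.
v=29: a=29^0·(≡6), b=29^2·(≡24) mod 29; (6|29)=+1, (24|29)=+1; (−1)^{0·2·14}·(+1)^2·(+1)^0 = +1.
v=11: a=11^0·(≡1), b=11^-2·(≡1) mod 11; (1|11)=+1, (1|11)=+1; (−1)^{0·-2·5}·(+1)^-2·(+1)^0 = +1.
v=13: a=13^2·(≡4), b=13^1·(≡7) mod 13; (4|13)=+1, (7|13)=-1; (−1)^{2·1·6}·(+1)^1·(-1)^2 = +1.
v=3: a=3^-1·(≡1), b=3^1·(≡1) mod 3; (1|3)=+1, (1|3)=+1; (−1)^{-1·1·1}·(+1)^1·(+1)^-1 = -1.
v=∞: 3162 > 0 and 287742 > 0  ⇒  (a,b)_∞ = +1.
v=7: a=7^0·(≡5), b=7^1·(≡1) mod 7; (5|7)=-1, (1|7)=+1; (−1)^{0·1·3}·(-1)^1·(+1)^0 = -1.
v=31: a=31^1·(≡4), b=31^1·(≡3) mod 31; (4|31)=+1, (3|31)=-1; (−1)^{1·1·15}·(+1)^1·(-1)^1 = +1.
v=2: v_2(a)=-1, v_2(b)=-3; units ≡ 5, 7 (mod 8); ε·ε+αω+βω = 0·1+-1·0+-3·1 ≡ 1  ⇒  (a,b)_2 = -1.
v=19: a=19^2·(≡2), b=19^2·(≡1) mod 19; (2|19)=-1, (1|19)=+1; (−1)^{2·2·9}·(-1)^2·(+1)^2 = +1.
v=17: a=17^-1·(≡1), b=17^-1·(≡11) mod 17; (1|17)=+1, (11|17)=-1; (−1)^{-1·-1·8}·(+1)^-1·(-1)^-1 = -1.
(3162, 287742 / ℚ) ramifies at {2, 3, 7, 17}: a division algebra.

[2, 3, 7, 17]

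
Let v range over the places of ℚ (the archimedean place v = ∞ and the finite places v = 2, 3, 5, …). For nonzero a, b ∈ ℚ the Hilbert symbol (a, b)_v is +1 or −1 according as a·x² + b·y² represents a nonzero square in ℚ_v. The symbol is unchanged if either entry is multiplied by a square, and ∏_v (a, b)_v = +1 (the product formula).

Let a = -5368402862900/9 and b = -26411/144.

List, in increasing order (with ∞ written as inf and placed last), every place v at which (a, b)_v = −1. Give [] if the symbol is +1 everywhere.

[7, 11, 17, 19, 29, inf]

(a, b) ≡ (-22359029, -11) mod (ℚ^×)²; places V = {2, 3, 5, 7, 11, 17, 19, 29, 31, ∞}.
(a,b)_7: α=5, u≡2; β=4, v≡6 (mod 7); (2|7)=+1, (6|7)=-1; sign (−1)^0·+1^4·-1^5 = -1.
(a,b)_29: α=1, u≡22; β=0, v≡21 (mod 29); (22|29)=+1, (21|29)=-1; sign (−1)^0·+1^0·-1^1 = -1.
(a,b)_31: α=1, u≡10; β=0, v≡14 (mod 31); (10|31)=+1, (14|31)=+1; sign (−1)^0·+1^0·+1^1 = +1.
(a,b)_∞: sgn(-22359029)=−, sgn(-11)=−, so -1.
(a,b)_5: α=2, u≡1; β=0, v≡1 (mod 5); (1|5)=+1, (1|5)=+1; sign (−1)^0·+1^0·+1^2 = +1.
(a,b)_2: α=2, β=-4; u≡3, v≡5 (mod 8); ε(u)ε(v)=1·0, αω(v)=2·1, βω(u)=-4·1; sum ≡ 0  ⇒  +1.
(a,b)_11: α=1, u≡6; β=1, v≡8 (mod 11); (6|11)=-1, (8|11)=-1; sign (−1)^1·-1^1·-1^1 = -1.
(a,b)_19: α=1, u≡15; β=0, v≡12 (mod 19); (15|19)=-1, (12|19)=-1; sign (−1)^0·-1^0·-1^1 = -1.
(a,b)_17: α=1, u≡2; β=0, v≡3 (mod 17); (2|17)=+1, (3|17)=-1; sign (−1)^0·+1^0·-1^1 = -1.
(a,b)_3: α=-2, u≡1; β=-2, v≡1 (mod 3); (1|3)=+1, (1|3)=+1; sign (−1)^0·+1^-2·+1^-2 = +1.
|Ram(-22359029, -11)| = 6, even; anisotropic at {7, 11, 17, 19, 29, ∞}.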